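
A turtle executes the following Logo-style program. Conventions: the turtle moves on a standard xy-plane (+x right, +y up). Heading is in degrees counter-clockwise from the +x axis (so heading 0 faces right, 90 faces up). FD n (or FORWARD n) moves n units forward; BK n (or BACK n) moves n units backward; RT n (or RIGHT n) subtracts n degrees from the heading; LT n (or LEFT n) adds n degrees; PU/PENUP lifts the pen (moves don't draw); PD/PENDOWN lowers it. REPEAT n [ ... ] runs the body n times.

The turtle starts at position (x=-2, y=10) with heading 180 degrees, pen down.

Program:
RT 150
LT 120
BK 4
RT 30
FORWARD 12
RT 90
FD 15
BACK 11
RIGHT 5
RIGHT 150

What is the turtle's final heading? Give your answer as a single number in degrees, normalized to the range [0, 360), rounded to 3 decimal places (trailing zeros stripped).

Answer: 235

Derivation:
Executing turtle program step by step:
Start: pos=(-2,10), heading=180, pen down
RT 150: heading 180 -> 30
LT 120: heading 30 -> 150
BK 4: (-2,10) -> (1.464,8) [heading=150, draw]
RT 30: heading 150 -> 120
FD 12: (1.464,8) -> (-4.536,18.392) [heading=120, draw]
RT 90: heading 120 -> 30
FD 15: (-4.536,18.392) -> (8.454,25.892) [heading=30, draw]
BK 11: (8.454,25.892) -> (-1.072,20.392) [heading=30, draw]
RT 5: heading 30 -> 25
RT 150: heading 25 -> 235
Final: pos=(-1.072,20.392), heading=235, 4 segment(s) drawn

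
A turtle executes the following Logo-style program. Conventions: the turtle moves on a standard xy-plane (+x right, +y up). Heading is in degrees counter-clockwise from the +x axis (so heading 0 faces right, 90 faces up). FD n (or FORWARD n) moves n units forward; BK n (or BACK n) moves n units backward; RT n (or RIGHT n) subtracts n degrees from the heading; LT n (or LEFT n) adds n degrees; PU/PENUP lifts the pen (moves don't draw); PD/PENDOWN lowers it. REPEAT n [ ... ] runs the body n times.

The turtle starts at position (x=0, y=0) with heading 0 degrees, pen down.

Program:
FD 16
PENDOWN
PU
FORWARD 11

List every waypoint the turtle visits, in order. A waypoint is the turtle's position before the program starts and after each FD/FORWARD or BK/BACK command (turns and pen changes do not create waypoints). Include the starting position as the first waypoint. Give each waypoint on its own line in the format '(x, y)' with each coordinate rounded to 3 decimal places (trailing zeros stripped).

Answer: (0, 0)
(16, 0)
(27, 0)

Derivation:
Executing turtle program step by step:
Start: pos=(0,0), heading=0, pen down
FD 16: (0,0) -> (16,0) [heading=0, draw]
PD: pen down
PU: pen up
FD 11: (16,0) -> (27,0) [heading=0, move]
Final: pos=(27,0), heading=0, 1 segment(s) drawn
Waypoints (3 total):
(0, 0)
(16, 0)
(27, 0)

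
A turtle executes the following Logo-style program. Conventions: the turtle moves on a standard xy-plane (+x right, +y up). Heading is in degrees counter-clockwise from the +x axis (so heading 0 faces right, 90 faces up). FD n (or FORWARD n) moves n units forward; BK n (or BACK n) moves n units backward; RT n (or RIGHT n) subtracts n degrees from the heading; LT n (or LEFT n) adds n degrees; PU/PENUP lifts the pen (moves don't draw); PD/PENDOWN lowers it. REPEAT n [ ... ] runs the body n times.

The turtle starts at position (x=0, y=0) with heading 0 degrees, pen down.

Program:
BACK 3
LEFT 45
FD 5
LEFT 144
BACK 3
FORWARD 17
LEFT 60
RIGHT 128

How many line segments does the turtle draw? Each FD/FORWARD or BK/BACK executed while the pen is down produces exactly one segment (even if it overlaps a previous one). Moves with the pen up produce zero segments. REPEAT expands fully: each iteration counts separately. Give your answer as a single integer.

Answer: 4

Derivation:
Executing turtle program step by step:
Start: pos=(0,0), heading=0, pen down
BK 3: (0,0) -> (-3,0) [heading=0, draw]
LT 45: heading 0 -> 45
FD 5: (-3,0) -> (0.536,3.536) [heading=45, draw]
LT 144: heading 45 -> 189
BK 3: (0.536,3.536) -> (3.499,4.005) [heading=189, draw]
FD 17: (3.499,4.005) -> (-13.292,1.345) [heading=189, draw]
LT 60: heading 189 -> 249
RT 128: heading 249 -> 121
Final: pos=(-13.292,1.345), heading=121, 4 segment(s) drawn
Segments drawn: 4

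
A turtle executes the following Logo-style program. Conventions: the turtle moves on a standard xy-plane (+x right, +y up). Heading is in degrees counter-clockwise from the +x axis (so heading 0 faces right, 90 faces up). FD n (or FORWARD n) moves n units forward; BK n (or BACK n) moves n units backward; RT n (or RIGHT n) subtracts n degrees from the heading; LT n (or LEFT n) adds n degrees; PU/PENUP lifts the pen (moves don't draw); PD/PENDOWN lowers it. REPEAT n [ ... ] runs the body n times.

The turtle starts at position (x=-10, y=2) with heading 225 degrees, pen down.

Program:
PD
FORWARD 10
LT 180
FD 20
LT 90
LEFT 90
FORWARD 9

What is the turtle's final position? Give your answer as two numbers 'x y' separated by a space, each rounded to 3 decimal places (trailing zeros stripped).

Executing turtle program step by step:
Start: pos=(-10,2), heading=225, pen down
PD: pen down
FD 10: (-10,2) -> (-17.071,-5.071) [heading=225, draw]
LT 180: heading 225 -> 45
FD 20: (-17.071,-5.071) -> (-2.929,9.071) [heading=45, draw]
LT 90: heading 45 -> 135
LT 90: heading 135 -> 225
FD 9: (-2.929,9.071) -> (-9.293,2.707) [heading=225, draw]
Final: pos=(-9.293,2.707), heading=225, 3 segment(s) drawn

Answer: -9.293 2.707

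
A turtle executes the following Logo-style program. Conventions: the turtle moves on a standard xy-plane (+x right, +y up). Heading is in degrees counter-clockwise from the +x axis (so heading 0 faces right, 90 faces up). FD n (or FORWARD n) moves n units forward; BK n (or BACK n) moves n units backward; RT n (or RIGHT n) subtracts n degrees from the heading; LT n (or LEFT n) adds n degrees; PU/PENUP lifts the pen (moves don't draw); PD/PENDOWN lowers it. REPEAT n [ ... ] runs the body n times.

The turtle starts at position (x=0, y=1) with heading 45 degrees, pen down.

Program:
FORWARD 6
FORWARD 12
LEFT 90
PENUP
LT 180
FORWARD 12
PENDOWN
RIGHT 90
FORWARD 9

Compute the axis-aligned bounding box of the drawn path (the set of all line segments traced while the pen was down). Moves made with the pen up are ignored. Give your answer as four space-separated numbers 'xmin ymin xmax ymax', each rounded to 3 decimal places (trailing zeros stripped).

Answer: 0 -1.121 21.213 13.728

Derivation:
Executing turtle program step by step:
Start: pos=(0,1), heading=45, pen down
FD 6: (0,1) -> (4.243,5.243) [heading=45, draw]
FD 12: (4.243,5.243) -> (12.728,13.728) [heading=45, draw]
LT 90: heading 45 -> 135
PU: pen up
LT 180: heading 135 -> 315
FD 12: (12.728,13.728) -> (21.213,5.243) [heading=315, move]
PD: pen down
RT 90: heading 315 -> 225
FD 9: (21.213,5.243) -> (14.849,-1.121) [heading=225, draw]
Final: pos=(14.849,-1.121), heading=225, 3 segment(s) drawn

Segment endpoints: x in {0, 4.243, 12.728, 14.849, 21.213}, y in {-1.121, 1, 5.243, 5.243, 13.728}
xmin=0, ymin=-1.121, xmax=21.213, ymax=13.728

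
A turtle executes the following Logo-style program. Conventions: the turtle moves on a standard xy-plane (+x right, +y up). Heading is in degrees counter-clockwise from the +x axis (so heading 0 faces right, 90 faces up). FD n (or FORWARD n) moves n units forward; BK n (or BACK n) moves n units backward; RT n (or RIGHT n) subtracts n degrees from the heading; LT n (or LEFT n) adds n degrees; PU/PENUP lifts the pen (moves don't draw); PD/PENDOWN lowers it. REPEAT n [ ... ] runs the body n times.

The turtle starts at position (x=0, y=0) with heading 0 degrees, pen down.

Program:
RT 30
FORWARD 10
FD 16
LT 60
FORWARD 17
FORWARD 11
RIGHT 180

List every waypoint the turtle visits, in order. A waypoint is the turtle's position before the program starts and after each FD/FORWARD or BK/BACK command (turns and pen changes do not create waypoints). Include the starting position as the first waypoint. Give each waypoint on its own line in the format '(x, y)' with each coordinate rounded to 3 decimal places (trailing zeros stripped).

Executing turtle program step by step:
Start: pos=(0,0), heading=0, pen down
RT 30: heading 0 -> 330
FD 10: (0,0) -> (8.66,-5) [heading=330, draw]
FD 16: (8.66,-5) -> (22.517,-13) [heading=330, draw]
LT 60: heading 330 -> 30
FD 17: (22.517,-13) -> (37.239,-4.5) [heading=30, draw]
FD 11: (37.239,-4.5) -> (46.765,1) [heading=30, draw]
RT 180: heading 30 -> 210
Final: pos=(46.765,1), heading=210, 4 segment(s) drawn
Waypoints (5 total):
(0, 0)
(8.66, -5)
(22.517, -13)
(37.239, -4.5)
(46.765, 1)

Answer: (0, 0)
(8.66, -5)
(22.517, -13)
(37.239, -4.5)
(46.765, 1)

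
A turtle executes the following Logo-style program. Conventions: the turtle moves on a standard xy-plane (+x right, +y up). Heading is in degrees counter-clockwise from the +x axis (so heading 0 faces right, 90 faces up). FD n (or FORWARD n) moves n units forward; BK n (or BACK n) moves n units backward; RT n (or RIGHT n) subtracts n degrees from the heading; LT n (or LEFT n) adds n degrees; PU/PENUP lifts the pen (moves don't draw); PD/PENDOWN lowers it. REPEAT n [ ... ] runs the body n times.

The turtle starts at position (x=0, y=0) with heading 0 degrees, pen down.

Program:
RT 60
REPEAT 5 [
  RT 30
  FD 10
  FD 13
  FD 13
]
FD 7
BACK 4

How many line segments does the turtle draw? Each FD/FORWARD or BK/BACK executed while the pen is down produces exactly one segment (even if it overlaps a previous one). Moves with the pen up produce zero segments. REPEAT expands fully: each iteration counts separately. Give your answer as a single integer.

Executing turtle program step by step:
Start: pos=(0,0), heading=0, pen down
RT 60: heading 0 -> 300
REPEAT 5 [
  -- iteration 1/5 --
  RT 30: heading 300 -> 270
  FD 10: (0,0) -> (0,-10) [heading=270, draw]
  FD 13: (0,-10) -> (0,-23) [heading=270, draw]
  FD 13: (0,-23) -> (0,-36) [heading=270, draw]
  -- iteration 2/5 --
  RT 30: heading 270 -> 240
  FD 10: (0,-36) -> (-5,-44.66) [heading=240, draw]
  FD 13: (-5,-44.66) -> (-11.5,-55.919) [heading=240, draw]
  FD 13: (-11.5,-55.919) -> (-18,-67.177) [heading=240, draw]
  -- iteration 3/5 --
  RT 30: heading 240 -> 210
  FD 10: (-18,-67.177) -> (-26.66,-72.177) [heading=210, draw]
  FD 13: (-26.66,-72.177) -> (-37.919,-78.677) [heading=210, draw]
  FD 13: (-37.919,-78.677) -> (-49.177,-85.177) [heading=210, draw]
  -- iteration 4/5 --
  RT 30: heading 210 -> 180
  FD 10: (-49.177,-85.177) -> (-59.177,-85.177) [heading=180, draw]
  FD 13: (-59.177,-85.177) -> (-72.177,-85.177) [heading=180, draw]
  FD 13: (-72.177,-85.177) -> (-85.177,-85.177) [heading=180, draw]
  -- iteration 5/5 --
  RT 30: heading 180 -> 150
  FD 10: (-85.177,-85.177) -> (-93.837,-80.177) [heading=150, draw]
  FD 13: (-93.837,-80.177) -> (-105.095,-73.677) [heading=150, draw]
  FD 13: (-105.095,-73.677) -> (-116.354,-67.177) [heading=150, draw]
]
FD 7: (-116.354,-67.177) -> (-122.416,-63.677) [heading=150, draw]
BK 4: (-122.416,-63.677) -> (-118.952,-65.677) [heading=150, draw]
Final: pos=(-118.952,-65.677), heading=150, 17 segment(s) drawn
Segments drawn: 17

Answer: 17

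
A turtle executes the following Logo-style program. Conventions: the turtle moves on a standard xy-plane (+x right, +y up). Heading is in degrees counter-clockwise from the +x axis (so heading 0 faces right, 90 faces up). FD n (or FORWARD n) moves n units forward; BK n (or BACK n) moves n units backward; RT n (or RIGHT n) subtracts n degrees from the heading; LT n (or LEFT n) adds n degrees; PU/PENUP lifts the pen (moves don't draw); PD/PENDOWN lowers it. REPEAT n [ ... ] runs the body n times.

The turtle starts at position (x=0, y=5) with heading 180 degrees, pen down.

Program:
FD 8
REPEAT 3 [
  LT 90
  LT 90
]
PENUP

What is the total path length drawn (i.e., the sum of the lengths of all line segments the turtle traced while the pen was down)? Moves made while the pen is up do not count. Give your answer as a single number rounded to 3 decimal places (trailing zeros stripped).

Executing turtle program step by step:
Start: pos=(0,5), heading=180, pen down
FD 8: (0,5) -> (-8,5) [heading=180, draw]
REPEAT 3 [
  -- iteration 1/3 --
  LT 90: heading 180 -> 270
  LT 90: heading 270 -> 0
  -- iteration 2/3 --
  LT 90: heading 0 -> 90
  LT 90: heading 90 -> 180
  -- iteration 3/3 --
  LT 90: heading 180 -> 270
  LT 90: heading 270 -> 0
]
PU: pen up
Final: pos=(-8,5), heading=0, 1 segment(s) drawn

Segment lengths:
  seg 1: (0,5) -> (-8,5), length = 8
Total = 8

Answer: 8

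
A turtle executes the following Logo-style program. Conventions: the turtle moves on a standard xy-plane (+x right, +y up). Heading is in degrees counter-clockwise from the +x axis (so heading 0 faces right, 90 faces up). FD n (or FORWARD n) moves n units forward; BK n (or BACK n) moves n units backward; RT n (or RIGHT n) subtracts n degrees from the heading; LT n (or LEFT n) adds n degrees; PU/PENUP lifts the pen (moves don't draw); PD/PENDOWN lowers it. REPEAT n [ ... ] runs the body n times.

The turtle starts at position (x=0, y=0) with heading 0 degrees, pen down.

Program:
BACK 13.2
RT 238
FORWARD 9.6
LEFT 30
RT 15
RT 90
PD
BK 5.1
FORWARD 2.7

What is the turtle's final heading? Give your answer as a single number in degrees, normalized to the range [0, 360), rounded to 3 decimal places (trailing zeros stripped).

Answer: 47

Derivation:
Executing turtle program step by step:
Start: pos=(0,0), heading=0, pen down
BK 13.2: (0,0) -> (-13.2,0) [heading=0, draw]
RT 238: heading 0 -> 122
FD 9.6: (-13.2,0) -> (-18.287,8.141) [heading=122, draw]
LT 30: heading 122 -> 152
RT 15: heading 152 -> 137
RT 90: heading 137 -> 47
PD: pen down
BK 5.1: (-18.287,8.141) -> (-21.765,4.411) [heading=47, draw]
FD 2.7: (-21.765,4.411) -> (-19.924,6.386) [heading=47, draw]
Final: pos=(-19.924,6.386), heading=47, 4 segment(s) drawn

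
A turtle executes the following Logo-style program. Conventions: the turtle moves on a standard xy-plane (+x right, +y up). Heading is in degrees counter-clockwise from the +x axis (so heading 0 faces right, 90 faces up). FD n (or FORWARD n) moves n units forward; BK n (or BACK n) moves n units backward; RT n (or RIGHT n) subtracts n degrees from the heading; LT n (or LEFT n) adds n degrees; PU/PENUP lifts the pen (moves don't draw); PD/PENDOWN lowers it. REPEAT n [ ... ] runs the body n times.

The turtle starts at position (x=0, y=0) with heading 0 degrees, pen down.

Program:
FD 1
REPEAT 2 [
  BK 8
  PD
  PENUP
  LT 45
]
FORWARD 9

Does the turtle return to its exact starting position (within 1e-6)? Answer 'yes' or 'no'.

Answer: no

Derivation:
Executing turtle program step by step:
Start: pos=(0,0), heading=0, pen down
FD 1: (0,0) -> (1,0) [heading=0, draw]
REPEAT 2 [
  -- iteration 1/2 --
  BK 8: (1,0) -> (-7,0) [heading=0, draw]
  PD: pen down
  PU: pen up
  LT 45: heading 0 -> 45
  -- iteration 2/2 --
  BK 8: (-7,0) -> (-12.657,-5.657) [heading=45, move]
  PD: pen down
  PU: pen up
  LT 45: heading 45 -> 90
]
FD 9: (-12.657,-5.657) -> (-12.657,3.343) [heading=90, move]
Final: pos=(-12.657,3.343), heading=90, 2 segment(s) drawn

Start position: (0, 0)
Final position: (-12.657, 3.343)
Distance = 13.091; >= 1e-6 -> NOT closed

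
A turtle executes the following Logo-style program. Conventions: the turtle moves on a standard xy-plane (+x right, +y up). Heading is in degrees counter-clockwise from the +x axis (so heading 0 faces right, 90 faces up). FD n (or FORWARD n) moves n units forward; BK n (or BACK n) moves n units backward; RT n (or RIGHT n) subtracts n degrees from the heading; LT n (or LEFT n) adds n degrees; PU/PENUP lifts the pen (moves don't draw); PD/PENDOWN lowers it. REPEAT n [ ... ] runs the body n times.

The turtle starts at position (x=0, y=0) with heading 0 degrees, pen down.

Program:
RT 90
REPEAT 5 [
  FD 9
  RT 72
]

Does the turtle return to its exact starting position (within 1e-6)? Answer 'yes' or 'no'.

Executing turtle program step by step:
Start: pos=(0,0), heading=0, pen down
RT 90: heading 0 -> 270
REPEAT 5 [
  -- iteration 1/5 --
  FD 9: (0,0) -> (0,-9) [heading=270, draw]
  RT 72: heading 270 -> 198
  -- iteration 2/5 --
  FD 9: (0,-9) -> (-8.56,-11.781) [heading=198, draw]
  RT 72: heading 198 -> 126
  -- iteration 3/5 --
  FD 9: (-8.56,-11.781) -> (-13.85,-4.5) [heading=126, draw]
  RT 72: heading 126 -> 54
  -- iteration 4/5 --
  FD 9: (-13.85,-4.5) -> (-8.56,2.781) [heading=54, draw]
  RT 72: heading 54 -> 342
  -- iteration 5/5 --
  FD 9: (-8.56,2.781) -> (0,0) [heading=342, draw]
  RT 72: heading 342 -> 270
]
Final: pos=(0,0), heading=270, 5 segment(s) drawn

Start position: (0, 0)
Final position: (0, 0)
Distance = 0; < 1e-6 -> CLOSED

Answer: yes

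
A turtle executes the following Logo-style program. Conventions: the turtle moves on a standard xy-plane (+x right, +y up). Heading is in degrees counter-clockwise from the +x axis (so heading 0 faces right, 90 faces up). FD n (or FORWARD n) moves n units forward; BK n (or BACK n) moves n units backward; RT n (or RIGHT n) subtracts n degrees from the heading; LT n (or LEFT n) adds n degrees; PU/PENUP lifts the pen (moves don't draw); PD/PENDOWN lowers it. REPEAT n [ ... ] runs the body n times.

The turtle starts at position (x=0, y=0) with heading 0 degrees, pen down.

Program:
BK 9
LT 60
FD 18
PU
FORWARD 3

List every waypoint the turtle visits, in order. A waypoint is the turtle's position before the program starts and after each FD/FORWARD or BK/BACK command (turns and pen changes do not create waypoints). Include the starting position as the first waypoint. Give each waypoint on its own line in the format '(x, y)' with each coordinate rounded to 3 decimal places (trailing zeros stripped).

Executing turtle program step by step:
Start: pos=(0,0), heading=0, pen down
BK 9: (0,0) -> (-9,0) [heading=0, draw]
LT 60: heading 0 -> 60
FD 18: (-9,0) -> (0,15.588) [heading=60, draw]
PU: pen up
FD 3: (0,15.588) -> (1.5,18.187) [heading=60, move]
Final: pos=(1.5,18.187), heading=60, 2 segment(s) drawn
Waypoints (4 total):
(0, 0)
(-9, 0)
(0, 15.588)
(1.5, 18.187)

Answer: (0, 0)
(-9, 0)
(0, 15.588)
(1.5, 18.187)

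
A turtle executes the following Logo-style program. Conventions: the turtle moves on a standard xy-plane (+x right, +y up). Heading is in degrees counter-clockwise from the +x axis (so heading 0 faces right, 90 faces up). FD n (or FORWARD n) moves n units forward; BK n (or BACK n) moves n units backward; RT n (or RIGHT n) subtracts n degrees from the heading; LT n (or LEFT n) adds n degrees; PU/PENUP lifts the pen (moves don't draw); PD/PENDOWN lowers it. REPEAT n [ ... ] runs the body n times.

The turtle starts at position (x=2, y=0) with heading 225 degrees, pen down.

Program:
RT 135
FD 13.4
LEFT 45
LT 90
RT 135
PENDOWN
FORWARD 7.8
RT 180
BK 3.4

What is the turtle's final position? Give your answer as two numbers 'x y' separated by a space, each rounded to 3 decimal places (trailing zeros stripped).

Answer: 2 24.6

Derivation:
Executing turtle program step by step:
Start: pos=(2,0), heading=225, pen down
RT 135: heading 225 -> 90
FD 13.4: (2,0) -> (2,13.4) [heading=90, draw]
LT 45: heading 90 -> 135
LT 90: heading 135 -> 225
RT 135: heading 225 -> 90
PD: pen down
FD 7.8: (2,13.4) -> (2,21.2) [heading=90, draw]
RT 180: heading 90 -> 270
BK 3.4: (2,21.2) -> (2,24.6) [heading=270, draw]
Final: pos=(2,24.6), heading=270, 3 segment(s) drawn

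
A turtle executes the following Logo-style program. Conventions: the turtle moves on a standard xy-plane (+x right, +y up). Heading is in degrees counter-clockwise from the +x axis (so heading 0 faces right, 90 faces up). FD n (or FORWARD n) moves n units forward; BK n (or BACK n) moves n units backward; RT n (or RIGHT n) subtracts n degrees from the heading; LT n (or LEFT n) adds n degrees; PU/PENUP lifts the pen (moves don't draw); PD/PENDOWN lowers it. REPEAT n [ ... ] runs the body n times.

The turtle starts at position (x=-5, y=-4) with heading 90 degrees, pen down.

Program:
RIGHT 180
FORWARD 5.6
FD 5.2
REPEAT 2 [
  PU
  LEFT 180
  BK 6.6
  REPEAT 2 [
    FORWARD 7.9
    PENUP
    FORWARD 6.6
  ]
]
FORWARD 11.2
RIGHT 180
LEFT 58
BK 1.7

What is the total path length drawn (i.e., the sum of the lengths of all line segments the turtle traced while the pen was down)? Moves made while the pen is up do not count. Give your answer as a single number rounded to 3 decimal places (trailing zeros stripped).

Answer: 10.8

Derivation:
Executing turtle program step by step:
Start: pos=(-5,-4), heading=90, pen down
RT 180: heading 90 -> 270
FD 5.6: (-5,-4) -> (-5,-9.6) [heading=270, draw]
FD 5.2: (-5,-9.6) -> (-5,-14.8) [heading=270, draw]
REPEAT 2 [
  -- iteration 1/2 --
  PU: pen up
  LT 180: heading 270 -> 90
  BK 6.6: (-5,-14.8) -> (-5,-21.4) [heading=90, move]
  REPEAT 2 [
    -- iteration 1/2 --
    FD 7.9: (-5,-21.4) -> (-5,-13.5) [heading=90, move]
    PU: pen up
    FD 6.6: (-5,-13.5) -> (-5,-6.9) [heading=90, move]
    -- iteration 2/2 --
    FD 7.9: (-5,-6.9) -> (-5,1) [heading=90, move]
    PU: pen up
    FD 6.6: (-5,1) -> (-5,7.6) [heading=90, move]
  ]
  -- iteration 2/2 --
  PU: pen up
  LT 180: heading 90 -> 270
  BK 6.6: (-5,7.6) -> (-5,14.2) [heading=270, move]
  REPEAT 2 [
    -- iteration 1/2 --
    FD 7.9: (-5,14.2) -> (-5,6.3) [heading=270, move]
    PU: pen up
    FD 6.6: (-5,6.3) -> (-5,-0.3) [heading=270, move]
    -- iteration 2/2 --
    FD 7.9: (-5,-0.3) -> (-5,-8.2) [heading=270, move]
    PU: pen up
    FD 6.6: (-5,-8.2) -> (-5,-14.8) [heading=270, move]
  ]
]
FD 11.2: (-5,-14.8) -> (-5,-26) [heading=270, move]
RT 180: heading 270 -> 90
LT 58: heading 90 -> 148
BK 1.7: (-5,-26) -> (-3.558,-26.901) [heading=148, move]
Final: pos=(-3.558,-26.901), heading=148, 2 segment(s) drawn

Segment lengths:
  seg 1: (-5,-4) -> (-5,-9.6), length = 5.6
  seg 2: (-5,-9.6) -> (-5,-14.8), length = 5.2
Total = 10.8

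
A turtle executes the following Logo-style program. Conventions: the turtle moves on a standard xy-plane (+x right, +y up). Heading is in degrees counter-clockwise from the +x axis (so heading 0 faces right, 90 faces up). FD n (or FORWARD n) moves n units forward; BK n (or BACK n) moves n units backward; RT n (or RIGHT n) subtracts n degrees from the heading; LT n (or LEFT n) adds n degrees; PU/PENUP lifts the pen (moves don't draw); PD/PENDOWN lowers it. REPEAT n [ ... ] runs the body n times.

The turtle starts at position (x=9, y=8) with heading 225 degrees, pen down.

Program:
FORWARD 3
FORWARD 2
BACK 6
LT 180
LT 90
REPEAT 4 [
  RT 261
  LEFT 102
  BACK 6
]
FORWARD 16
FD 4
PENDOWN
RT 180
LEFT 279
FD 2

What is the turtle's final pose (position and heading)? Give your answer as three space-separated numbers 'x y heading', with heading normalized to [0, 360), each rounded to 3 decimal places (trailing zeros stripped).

Answer: -4.882 -1.169 318

Derivation:
Executing turtle program step by step:
Start: pos=(9,8), heading=225, pen down
FD 3: (9,8) -> (6.879,5.879) [heading=225, draw]
FD 2: (6.879,5.879) -> (5.464,4.464) [heading=225, draw]
BK 6: (5.464,4.464) -> (9.707,8.707) [heading=225, draw]
LT 180: heading 225 -> 45
LT 90: heading 45 -> 135
REPEAT 4 [
  -- iteration 1/4 --
  RT 261: heading 135 -> 234
  LT 102: heading 234 -> 336
  BK 6: (9.707,8.707) -> (4.226,11.148) [heading=336, draw]
  -- iteration 2/4 --
  RT 261: heading 336 -> 75
  LT 102: heading 75 -> 177
  BK 6: (4.226,11.148) -> (10.218,10.834) [heading=177, draw]
  -- iteration 3/4 --
  RT 261: heading 177 -> 276
  LT 102: heading 276 -> 18
  BK 6: (10.218,10.834) -> (4.511,8.979) [heading=18, draw]
  -- iteration 4/4 --
  RT 261: heading 18 -> 117
  LT 102: heading 117 -> 219
  BK 6: (4.511,8.979) -> (9.174,12.755) [heading=219, draw]
]
FD 16: (9.174,12.755) -> (-3.26,2.686) [heading=219, draw]
FD 4: (-3.26,2.686) -> (-6.369,0.169) [heading=219, draw]
PD: pen down
RT 180: heading 219 -> 39
LT 279: heading 39 -> 318
FD 2: (-6.369,0.169) -> (-4.882,-1.169) [heading=318, draw]
Final: pos=(-4.882,-1.169), heading=318, 10 segment(s) drawn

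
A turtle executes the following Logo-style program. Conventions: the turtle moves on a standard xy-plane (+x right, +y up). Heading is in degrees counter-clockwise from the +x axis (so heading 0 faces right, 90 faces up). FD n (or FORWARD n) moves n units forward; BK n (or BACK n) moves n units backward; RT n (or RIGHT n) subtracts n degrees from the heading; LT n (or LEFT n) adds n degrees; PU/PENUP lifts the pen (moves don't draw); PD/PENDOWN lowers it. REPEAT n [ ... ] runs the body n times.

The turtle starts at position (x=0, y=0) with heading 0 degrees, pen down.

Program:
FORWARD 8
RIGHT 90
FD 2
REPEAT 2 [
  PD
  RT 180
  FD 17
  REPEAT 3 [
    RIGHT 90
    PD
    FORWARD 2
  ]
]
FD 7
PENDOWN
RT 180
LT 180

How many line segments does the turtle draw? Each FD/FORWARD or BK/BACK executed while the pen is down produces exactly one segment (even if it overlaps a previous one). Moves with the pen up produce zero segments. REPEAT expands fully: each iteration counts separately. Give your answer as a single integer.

Executing turtle program step by step:
Start: pos=(0,0), heading=0, pen down
FD 8: (0,0) -> (8,0) [heading=0, draw]
RT 90: heading 0 -> 270
FD 2: (8,0) -> (8,-2) [heading=270, draw]
REPEAT 2 [
  -- iteration 1/2 --
  PD: pen down
  RT 180: heading 270 -> 90
  FD 17: (8,-2) -> (8,15) [heading=90, draw]
  REPEAT 3 [
    -- iteration 1/3 --
    RT 90: heading 90 -> 0
    PD: pen down
    FD 2: (8,15) -> (10,15) [heading=0, draw]
    -- iteration 2/3 --
    RT 90: heading 0 -> 270
    PD: pen down
    FD 2: (10,15) -> (10,13) [heading=270, draw]
    -- iteration 3/3 --
    RT 90: heading 270 -> 180
    PD: pen down
    FD 2: (10,13) -> (8,13) [heading=180, draw]
  ]
  -- iteration 2/2 --
  PD: pen down
  RT 180: heading 180 -> 0
  FD 17: (8,13) -> (25,13) [heading=0, draw]
  REPEAT 3 [
    -- iteration 1/3 --
    RT 90: heading 0 -> 270
    PD: pen down
    FD 2: (25,13) -> (25,11) [heading=270, draw]
    -- iteration 2/3 --
    RT 90: heading 270 -> 180
    PD: pen down
    FD 2: (25,11) -> (23,11) [heading=180, draw]
    -- iteration 3/3 --
    RT 90: heading 180 -> 90
    PD: pen down
    FD 2: (23,11) -> (23,13) [heading=90, draw]
  ]
]
FD 7: (23,13) -> (23,20) [heading=90, draw]
PD: pen down
RT 180: heading 90 -> 270
LT 180: heading 270 -> 90
Final: pos=(23,20), heading=90, 11 segment(s) drawn
Segments drawn: 11

Answer: 11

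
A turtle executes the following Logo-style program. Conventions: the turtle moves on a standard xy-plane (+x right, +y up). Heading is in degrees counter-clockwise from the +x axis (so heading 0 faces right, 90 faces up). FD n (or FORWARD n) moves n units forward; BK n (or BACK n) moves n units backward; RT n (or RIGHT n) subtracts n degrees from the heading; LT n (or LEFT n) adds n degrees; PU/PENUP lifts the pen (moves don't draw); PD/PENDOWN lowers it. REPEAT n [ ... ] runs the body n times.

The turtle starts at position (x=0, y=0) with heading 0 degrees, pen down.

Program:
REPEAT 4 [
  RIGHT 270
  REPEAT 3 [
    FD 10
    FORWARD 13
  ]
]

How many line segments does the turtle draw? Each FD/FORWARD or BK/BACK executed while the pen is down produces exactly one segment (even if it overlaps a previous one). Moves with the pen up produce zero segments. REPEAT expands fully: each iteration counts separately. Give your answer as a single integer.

Executing turtle program step by step:
Start: pos=(0,0), heading=0, pen down
REPEAT 4 [
  -- iteration 1/4 --
  RT 270: heading 0 -> 90
  REPEAT 3 [
    -- iteration 1/3 --
    FD 10: (0,0) -> (0,10) [heading=90, draw]
    FD 13: (0,10) -> (0,23) [heading=90, draw]
    -- iteration 2/3 --
    FD 10: (0,23) -> (0,33) [heading=90, draw]
    FD 13: (0,33) -> (0,46) [heading=90, draw]
    -- iteration 3/3 --
    FD 10: (0,46) -> (0,56) [heading=90, draw]
    FD 13: (0,56) -> (0,69) [heading=90, draw]
  ]
  -- iteration 2/4 --
  RT 270: heading 90 -> 180
  REPEAT 3 [
    -- iteration 1/3 --
    FD 10: (0,69) -> (-10,69) [heading=180, draw]
    FD 13: (-10,69) -> (-23,69) [heading=180, draw]
    -- iteration 2/3 --
    FD 10: (-23,69) -> (-33,69) [heading=180, draw]
    FD 13: (-33,69) -> (-46,69) [heading=180, draw]
    -- iteration 3/3 --
    FD 10: (-46,69) -> (-56,69) [heading=180, draw]
    FD 13: (-56,69) -> (-69,69) [heading=180, draw]
  ]
  -- iteration 3/4 --
  RT 270: heading 180 -> 270
  REPEAT 3 [
    -- iteration 1/3 --
    FD 10: (-69,69) -> (-69,59) [heading=270, draw]
    FD 13: (-69,59) -> (-69,46) [heading=270, draw]
    -- iteration 2/3 --
    FD 10: (-69,46) -> (-69,36) [heading=270, draw]
    FD 13: (-69,36) -> (-69,23) [heading=270, draw]
    -- iteration 3/3 --
    FD 10: (-69,23) -> (-69,13) [heading=270, draw]
    FD 13: (-69,13) -> (-69,0) [heading=270, draw]
  ]
  -- iteration 4/4 --
  RT 270: heading 270 -> 0
  REPEAT 3 [
    -- iteration 1/3 --
    FD 10: (-69,0) -> (-59,0) [heading=0, draw]
    FD 13: (-59,0) -> (-46,0) [heading=0, draw]
    -- iteration 2/3 --
    FD 10: (-46,0) -> (-36,0) [heading=0, draw]
    FD 13: (-36,0) -> (-23,0) [heading=0, draw]
    -- iteration 3/3 --
    FD 10: (-23,0) -> (-13,0) [heading=0, draw]
    FD 13: (-13,0) -> (0,0) [heading=0, draw]
  ]
]
Final: pos=(0,0), heading=0, 24 segment(s) drawn
Segments drawn: 24

Answer: 24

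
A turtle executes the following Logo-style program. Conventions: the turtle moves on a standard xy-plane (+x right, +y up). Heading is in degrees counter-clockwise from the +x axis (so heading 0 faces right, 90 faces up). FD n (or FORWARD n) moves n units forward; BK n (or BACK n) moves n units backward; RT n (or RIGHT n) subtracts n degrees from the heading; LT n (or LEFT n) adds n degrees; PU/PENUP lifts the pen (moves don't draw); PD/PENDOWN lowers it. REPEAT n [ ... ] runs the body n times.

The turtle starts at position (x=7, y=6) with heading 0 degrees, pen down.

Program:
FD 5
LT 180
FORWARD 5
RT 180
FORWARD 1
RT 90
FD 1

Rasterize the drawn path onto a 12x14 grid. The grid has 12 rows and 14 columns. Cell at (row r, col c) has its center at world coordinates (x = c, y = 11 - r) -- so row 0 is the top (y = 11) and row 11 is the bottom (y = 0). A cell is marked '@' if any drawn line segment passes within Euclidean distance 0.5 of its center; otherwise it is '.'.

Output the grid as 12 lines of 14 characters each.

Answer: ..............
..............
..............
..............
..............
.......@@@@@@.
........@.....
..............
..............
..............
..............
..............

Derivation:
Segment 0: (7,6) -> (12,6)
Segment 1: (12,6) -> (7,6)
Segment 2: (7,6) -> (8,6)
Segment 3: (8,6) -> (8,5)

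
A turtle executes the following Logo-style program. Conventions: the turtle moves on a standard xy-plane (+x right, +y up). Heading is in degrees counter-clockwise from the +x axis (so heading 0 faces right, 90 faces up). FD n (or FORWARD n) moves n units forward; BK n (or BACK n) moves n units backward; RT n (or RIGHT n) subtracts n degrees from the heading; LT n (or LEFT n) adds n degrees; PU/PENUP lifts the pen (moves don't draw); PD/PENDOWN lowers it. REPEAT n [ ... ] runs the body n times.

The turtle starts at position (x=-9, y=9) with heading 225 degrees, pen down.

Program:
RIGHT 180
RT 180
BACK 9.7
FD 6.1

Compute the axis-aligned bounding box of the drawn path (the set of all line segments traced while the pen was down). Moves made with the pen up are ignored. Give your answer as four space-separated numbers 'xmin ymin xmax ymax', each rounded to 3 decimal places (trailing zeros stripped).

Executing turtle program step by step:
Start: pos=(-9,9), heading=225, pen down
RT 180: heading 225 -> 45
RT 180: heading 45 -> 225
BK 9.7: (-9,9) -> (-2.141,15.859) [heading=225, draw]
FD 6.1: (-2.141,15.859) -> (-6.454,11.546) [heading=225, draw]
Final: pos=(-6.454,11.546), heading=225, 2 segment(s) drawn

Segment endpoints: x in {-9, -6.454, -2.141}, y in {9, 11.546, 15.859}
xmin=-9, ymin=9, xmax=-2.141, ymax=15.859

Answer: -9 9 -2.141 15.859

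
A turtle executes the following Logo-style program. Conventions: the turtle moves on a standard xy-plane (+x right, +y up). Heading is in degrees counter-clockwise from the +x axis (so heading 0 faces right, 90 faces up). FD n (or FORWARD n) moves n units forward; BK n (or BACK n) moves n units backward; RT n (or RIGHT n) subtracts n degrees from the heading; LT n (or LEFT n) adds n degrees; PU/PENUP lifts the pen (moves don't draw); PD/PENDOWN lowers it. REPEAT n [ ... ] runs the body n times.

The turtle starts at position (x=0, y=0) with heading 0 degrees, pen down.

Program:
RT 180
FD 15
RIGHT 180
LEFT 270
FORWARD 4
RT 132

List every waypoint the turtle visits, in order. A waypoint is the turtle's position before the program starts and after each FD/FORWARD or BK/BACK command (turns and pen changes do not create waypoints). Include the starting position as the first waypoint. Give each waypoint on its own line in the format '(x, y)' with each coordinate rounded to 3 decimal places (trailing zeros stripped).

Answer: (0, 0)
(-15, 0)
(-15, -4)

Derivation:
Executing turtle program step by step:
Start: pos=(0,0), heading=0, pen down
RT 180: heading 0 -> 180
FD 15: (0,0) -> (-15,0) [heading=180, draw]
RT 180: heading 180 -> 0
LT 270: heading 0 -> 270
FD 4: (-15,0) -> (-15,-4) [heading=270, draw]
RT 132: heading 270 -> 138
Final: pos=(-15,-4), heading=138, 2 segment(s) drawn
Waypoints (3 total):
(0, 0)
(-15, 0)
(-15, -4)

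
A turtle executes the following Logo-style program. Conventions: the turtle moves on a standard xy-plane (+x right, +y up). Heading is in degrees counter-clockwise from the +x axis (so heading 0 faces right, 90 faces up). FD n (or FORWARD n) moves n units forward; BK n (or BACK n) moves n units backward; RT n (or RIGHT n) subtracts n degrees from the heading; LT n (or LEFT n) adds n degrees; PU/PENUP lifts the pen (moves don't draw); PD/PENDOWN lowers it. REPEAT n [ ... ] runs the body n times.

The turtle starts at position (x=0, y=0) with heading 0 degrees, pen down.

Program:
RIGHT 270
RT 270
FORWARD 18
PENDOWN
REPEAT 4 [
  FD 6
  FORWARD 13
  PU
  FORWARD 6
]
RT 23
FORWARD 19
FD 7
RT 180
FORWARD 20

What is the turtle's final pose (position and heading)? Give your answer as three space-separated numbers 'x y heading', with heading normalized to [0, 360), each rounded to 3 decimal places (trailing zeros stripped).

Executing turtle program step by step:
Start: pos=(0,0), heading=0, pen down
RT 270: heading 0 -> 90
RT 270: heading 90 -> 180
FD 18: (0,0) -> (-18,0) [heading=180, draw]
PD: pen down
REPEAT 4 [
  -- iteration 1/4 --
  FD 6: (-18,0) -> (-24,0) [heading=180, draw]
  FD 13: (-24,0) -> (-37,0) [heading=180, draw]
  PU: pen up
  FD 6: (-37,0) -> (-43,0) [heading=180, move]
  -- iteration 2/4 --
  FD 6: (-43,0) -> (-49,0) [heading=180, move]
  FD 13: (-49,0) -> (-62,0) [heading=180, move]
  PU: pen up
  FD 6: (-62,0) -> (-68,0) [heading=180, move]
  -- iteration 3/4 --
  FD 6: (-68,0) -> (-74,0) [heading=180, move]
  FD 13: (-74,0) -> (-87,0) [heading=180, move]
  PU: pen up
  FD 6: (-87,0) -> (-93,0) [heading=180, move]
  -- iteration 4/4 --
  FD 6: (-93,0) -> (-99,0) [heading=180, move]
  FD 13: (-99,0) -> (-112,0) [heading=180, move]
  PU: pen up
  FD 6: (-112,0) -> (-118,0) [heading=180, move]
]
RT 23: heading 180 -> 157
FD 19: (-118,0) -> (-135.49,7.424) [heading=157, move]
FD 7: (-135.49,7.424) -> (-141.933,10.159) [heading=157, move]
RT 180: heading 157 -> 337
FD 20: (-141.933,10.159) -> (-123.523,2.344) [heading=337, move]
Final: pos=(-123.523,2.344), heading=337, 3 segment(s) drawn

Answer: -123.523 2.344 337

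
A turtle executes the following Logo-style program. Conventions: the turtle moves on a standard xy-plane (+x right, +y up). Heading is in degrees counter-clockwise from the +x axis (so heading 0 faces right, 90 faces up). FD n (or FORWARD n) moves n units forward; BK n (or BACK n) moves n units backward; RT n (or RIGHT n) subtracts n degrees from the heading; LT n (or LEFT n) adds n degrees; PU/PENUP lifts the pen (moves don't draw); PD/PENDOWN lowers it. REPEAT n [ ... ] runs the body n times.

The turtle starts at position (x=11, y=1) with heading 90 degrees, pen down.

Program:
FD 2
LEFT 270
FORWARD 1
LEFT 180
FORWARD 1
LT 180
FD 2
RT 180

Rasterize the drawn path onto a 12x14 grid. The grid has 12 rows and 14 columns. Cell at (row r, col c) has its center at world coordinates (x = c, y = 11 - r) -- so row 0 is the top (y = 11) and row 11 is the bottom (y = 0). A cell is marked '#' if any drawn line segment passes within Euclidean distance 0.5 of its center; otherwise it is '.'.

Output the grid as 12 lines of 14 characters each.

Answer: ..............
..............
..............
..............
..............
..............
..............
..............
...........###
...........#..
...........#..
..............

Derivation:
Segment 0: (11,1) -> (11,3)
Segment 1: (11,3) -> (12,3)
Segment 2: (12,3) -> (11,3)
Segment 3: (11,3) -> (13,3)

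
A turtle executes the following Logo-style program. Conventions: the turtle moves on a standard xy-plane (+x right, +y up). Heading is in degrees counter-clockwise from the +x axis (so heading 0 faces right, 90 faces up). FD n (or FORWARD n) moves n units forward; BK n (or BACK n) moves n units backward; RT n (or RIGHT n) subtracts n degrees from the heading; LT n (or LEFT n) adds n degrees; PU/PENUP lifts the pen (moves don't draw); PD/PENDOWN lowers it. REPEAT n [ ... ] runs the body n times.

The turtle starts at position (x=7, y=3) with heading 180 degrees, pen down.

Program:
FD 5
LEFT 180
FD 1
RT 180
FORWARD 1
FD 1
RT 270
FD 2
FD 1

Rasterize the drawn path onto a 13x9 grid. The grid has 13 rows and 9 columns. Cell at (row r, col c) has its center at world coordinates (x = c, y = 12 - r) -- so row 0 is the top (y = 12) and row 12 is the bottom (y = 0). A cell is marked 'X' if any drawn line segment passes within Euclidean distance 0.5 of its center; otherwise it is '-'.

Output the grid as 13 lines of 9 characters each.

Answer: ---------
---------
---------
---------
---------
---------
---------
---------
---------
-XXXXXXX-
-X-------
-X-------
-X-------

Derivation:
Segment 0: (7,3) -> (2,3)
Segment 1: (2,3) -> (3,3)
Segment 2: (3,3) -> (2,3)
Segment 3: (2,3) -> (1,3)
Segment 4: (1,3) -> (1,1)
Segment 5: (1,1) -> (1,0)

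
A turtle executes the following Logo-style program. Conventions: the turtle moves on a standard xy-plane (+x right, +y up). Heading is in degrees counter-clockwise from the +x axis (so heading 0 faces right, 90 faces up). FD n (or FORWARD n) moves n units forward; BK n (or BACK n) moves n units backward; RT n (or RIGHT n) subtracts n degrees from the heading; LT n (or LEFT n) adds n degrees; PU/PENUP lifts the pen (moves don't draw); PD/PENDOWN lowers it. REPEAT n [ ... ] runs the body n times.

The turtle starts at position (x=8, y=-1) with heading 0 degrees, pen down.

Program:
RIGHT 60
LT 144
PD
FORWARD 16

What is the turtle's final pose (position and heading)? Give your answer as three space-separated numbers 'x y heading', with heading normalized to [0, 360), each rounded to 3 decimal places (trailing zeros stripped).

Answer: 9.672 14.912 84

Derivation:
Executing turtle program step by step:
Start: pos=(8,-1), heading=0, pen down
RT 60: heading 0 -> 300
LT 144: heading 300 -> 84
PD: pen down
FD 16: (8,-1) -> (9.672,14.912) [heading=84, draw]
Final: pos=(9.672,14.912), heading=84, 1 segment(s) drawn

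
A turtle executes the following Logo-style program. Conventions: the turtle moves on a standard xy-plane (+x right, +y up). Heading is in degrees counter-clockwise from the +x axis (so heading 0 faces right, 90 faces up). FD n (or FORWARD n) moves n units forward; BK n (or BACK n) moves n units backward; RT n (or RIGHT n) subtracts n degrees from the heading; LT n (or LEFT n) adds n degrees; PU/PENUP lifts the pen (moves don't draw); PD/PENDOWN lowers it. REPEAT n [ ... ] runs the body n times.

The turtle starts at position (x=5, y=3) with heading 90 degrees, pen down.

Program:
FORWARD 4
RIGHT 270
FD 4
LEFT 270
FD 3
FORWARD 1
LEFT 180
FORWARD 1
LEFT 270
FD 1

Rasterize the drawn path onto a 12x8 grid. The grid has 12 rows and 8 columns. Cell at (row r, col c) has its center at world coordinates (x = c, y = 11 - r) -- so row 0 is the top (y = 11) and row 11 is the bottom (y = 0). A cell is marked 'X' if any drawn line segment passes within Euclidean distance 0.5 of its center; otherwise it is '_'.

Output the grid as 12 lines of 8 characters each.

Answer: _X______
XX______
_X______
_X______
_XXXXX__
_____X__
_____X__
_____X__
_____X__
________
________
________

Derivation:
Segment 0: (5,3) -> (5,7)
Segment 1: (5,7) -> (1,7)
Segment 2: (1,7) -> (1,10)
Segment 3: (1,10) -> (1,11)
Segment 4: (1,11) -> (1,10)
Segment 5: (1,10) -> (0,10)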